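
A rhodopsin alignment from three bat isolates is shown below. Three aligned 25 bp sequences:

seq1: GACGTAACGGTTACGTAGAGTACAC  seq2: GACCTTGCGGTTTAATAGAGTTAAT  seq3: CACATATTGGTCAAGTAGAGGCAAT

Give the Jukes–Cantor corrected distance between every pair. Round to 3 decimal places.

d(seq1,seq2) = 0.490, d(seq1,seq3) = 0.572, d(seq2,seq3) = 0.572

seq1–seq2: 9/25 sites differ → p = 0.36, d = −0.75 ln(1 − 0.48) = 0.490445 ≈ 0.490.
seq1–seq3: 10/25 sites differ → p = 0.4, d = −0.75 ln(1 − 0.533333) = 0.571605 ≈ 0.572.
seq2–seq3: 10/25 sites differ → p = 0.4, d = −0.75 ln(1 − 0.533333) = 0.571605 ≈ 0.572.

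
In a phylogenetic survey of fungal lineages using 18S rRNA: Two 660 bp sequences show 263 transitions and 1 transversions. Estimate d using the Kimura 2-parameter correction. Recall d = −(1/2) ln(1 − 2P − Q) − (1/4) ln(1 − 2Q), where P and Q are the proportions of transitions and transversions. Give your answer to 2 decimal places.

P = 263/660 ≈ 0.398485 and Q = 1/660 ≈ 0.001515.
Under the Kimura two-parameter model, d = −½ ln(1 − 2P − Q) − ¼ ln(1 − 2Q).
1 − 2P − Q = 0.201515, giving −½ ln(0.201515) = 0.800946.
1 − 2Q = 0.99697, giving −¼ ln(0.99697) = 0.000759.
d = 0.800946 + 0.000759 = 0.801705.

0.80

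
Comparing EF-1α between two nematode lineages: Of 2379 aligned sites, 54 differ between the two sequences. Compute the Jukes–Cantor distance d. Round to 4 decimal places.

0.0230

p = 54/2379 ≈ 0.022699.
d = −(3/4) ln(1 − 4p/3) = −0.75 ln(1 − 0.030265) = −0.75 ln(0.969735)
  = −0.75 × (-0.030732) = 0.023049 substitutions/site.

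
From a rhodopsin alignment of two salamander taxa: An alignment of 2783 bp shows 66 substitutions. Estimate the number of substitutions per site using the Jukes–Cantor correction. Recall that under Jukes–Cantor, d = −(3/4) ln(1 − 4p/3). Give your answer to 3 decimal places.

p = 66/2783 ≈ 0.023715.
d = −(3/4) ln(1 − 4p/3) = −0.75 ln(1 − 0.03162) = −0.75 ln(0.96838)
  = −0.75 × (-0.032131) = 0.024098 substitutions/site.

0.024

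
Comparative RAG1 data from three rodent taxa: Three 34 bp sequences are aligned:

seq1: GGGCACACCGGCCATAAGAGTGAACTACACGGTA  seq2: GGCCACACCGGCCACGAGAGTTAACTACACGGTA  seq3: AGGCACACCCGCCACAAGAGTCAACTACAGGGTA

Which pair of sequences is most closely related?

seq1–seq2: 4/34 differ, p = 0.118, d = 0.128.
seq1–seq3: 5/34 differ, p = 0.147, d = 0.164.
seq2–seq3: 6/34 differ, p = 0.176, d = 0.201.
The smallest distance is between seq1 and seq2.

seq1 and seq2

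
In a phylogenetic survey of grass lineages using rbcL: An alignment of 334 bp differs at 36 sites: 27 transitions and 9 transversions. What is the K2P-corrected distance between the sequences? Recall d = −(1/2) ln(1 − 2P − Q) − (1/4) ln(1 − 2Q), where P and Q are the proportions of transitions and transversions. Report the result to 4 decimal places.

0.1184

P = 27/334 ≈ 0.080838 and Q = 9/334 ≈ 0.026946.
Under the Kimura two-parameter model, d = −½ ln(1 − 2P − Q) − ¼ ln(1 − 2Q).
1 − 2P − Q = 0.811378, giving −½ ln(0.811378) = 0.104511.
1 − 2Q = 0.946108, giving −¼ ln(0.946108) = 0.013850.
d = 0.104511 + 0.013850 = 0.118361.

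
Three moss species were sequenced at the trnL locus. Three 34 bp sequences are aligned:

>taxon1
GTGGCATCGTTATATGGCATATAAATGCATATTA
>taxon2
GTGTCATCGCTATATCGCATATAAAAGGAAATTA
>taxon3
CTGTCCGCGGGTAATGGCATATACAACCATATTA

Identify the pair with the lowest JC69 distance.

taxon1 and taxon2

taxon1–taxon2: 6/34 differ, p = 0.176, d = 0.201.
taxon1–taxon3: 11/34 differ, p = 0.324, d = 0.423.
taxon2–taxon3: 12/34 differ, p = 0.353, d = 0.477.
The smallest distance is between taxon1 and taxon2.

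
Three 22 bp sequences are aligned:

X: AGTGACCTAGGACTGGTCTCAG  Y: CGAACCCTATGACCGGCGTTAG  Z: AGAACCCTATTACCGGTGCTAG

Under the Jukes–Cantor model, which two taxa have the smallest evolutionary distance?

X–Y: 9/22 differ, p = 0.409, d = 0.591.
X–Z: 9/22 differ, p = 0.409, d = 0.591.
Y–Z: 4/22 differ, p = 0.182, d = 0.208.
The smallest distance is between Y and Z.

Y and Z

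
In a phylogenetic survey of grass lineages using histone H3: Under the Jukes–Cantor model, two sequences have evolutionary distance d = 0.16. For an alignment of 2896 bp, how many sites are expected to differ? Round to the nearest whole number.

417

Invert JC69: p = (3/4)(1 − e^(−4d/3)) = 0.75 × (1 − e^(-0.213333)) = 0.75 × (1 − 0.807887) = 0.144085.
Expected differing sites = pL ≈ 0.144085 × 2896 = 417.27016 ≈ 417.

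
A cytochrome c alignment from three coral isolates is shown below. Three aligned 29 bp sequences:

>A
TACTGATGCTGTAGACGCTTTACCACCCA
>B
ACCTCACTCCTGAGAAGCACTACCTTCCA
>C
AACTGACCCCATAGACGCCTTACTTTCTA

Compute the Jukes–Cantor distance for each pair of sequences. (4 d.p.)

A–B: 13/29 sites differ → p ≈ 0.448276, d = −0.75 ln(1 − 0.597701) = 0.682920 ≈ 0.6829.
A–C: 10/29 sites differ → p ≈ 0.344828, d = −0.75 ln(1 − 0.459771) = 0.461822 ≈ 0.4618.
B–C: 10/29 sites differ → p ≈ 0.344828, d = −0.75 ln(1 − 0.459771) = 0.461822 ≈ 0.4618.

d(A,B) = 0.6829, d(A,C) = 0.4618, d(B,C) = 0.4618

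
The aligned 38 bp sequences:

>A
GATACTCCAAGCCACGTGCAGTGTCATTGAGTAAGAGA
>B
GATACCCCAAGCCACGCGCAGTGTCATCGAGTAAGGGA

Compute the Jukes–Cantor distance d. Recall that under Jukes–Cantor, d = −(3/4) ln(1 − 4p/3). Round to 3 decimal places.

0.113

The sequences differ at 4 of 38 sites (6, 17, 28, 36), so p = 4/38 ≈ 0.105263.
d = −(3/4) ln(1 − 4p/3) = −0.75 ln(1 − 0.140351) = −0.75 ln(0.859649)
  = −0.75 × (-0.151231) = 0.113423 substitutions/site.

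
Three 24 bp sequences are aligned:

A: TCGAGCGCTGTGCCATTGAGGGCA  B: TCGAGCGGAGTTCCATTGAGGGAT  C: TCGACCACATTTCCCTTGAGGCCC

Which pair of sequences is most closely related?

A and B

A–B: 5/24 differ, p = 0.208, d = 0.244.
A–C: 8/24 differ, p = 0.333, d = 0.441.
B–C: 8/24 differ, p = 0.333, d = 0.441.
The smallest distance is between A and B.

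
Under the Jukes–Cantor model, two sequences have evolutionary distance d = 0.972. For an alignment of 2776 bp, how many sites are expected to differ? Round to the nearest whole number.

Invert JC69: p = (3/4)(1 − e^(−4d/3)) = 0.75 × (1 − e^(-1.296)) = 0.75 × (1 − 0.273624) = 0.544782.
Expected differing sites = pL ≈ 0.544782 × 2776 = 1512.314832 ≈ 1512.

1512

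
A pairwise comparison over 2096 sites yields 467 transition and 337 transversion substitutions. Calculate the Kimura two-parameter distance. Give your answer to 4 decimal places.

P = 467/2096 ≈ 0.222805 and Q = 337/2096 ≈ 0.160782.
Under the Kimura two-parameter model, d = −½ ln(1 − 2P − Q) − ¼ ln(1 − 2Q).
1 − 2P − Q = 0.393608, giving −½ ln(0.393608) = 0.466200.
1 − 2Q = 0.678436, giving −¼ ln(0.678436) = 0.096991.
d = 0.466200 + 0.096991 = 0.563191.

0.5632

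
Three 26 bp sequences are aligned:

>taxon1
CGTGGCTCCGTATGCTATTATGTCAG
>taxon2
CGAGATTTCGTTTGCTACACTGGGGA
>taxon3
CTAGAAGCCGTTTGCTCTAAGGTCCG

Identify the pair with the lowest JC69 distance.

taxon1 and taxon3

taxon1–taxon2: 12/26 differ, p = 0.462, d = 0.717.
taxon1–taxon3: 10/26 differ, p = 0.385, d = 0.539.
taxon2–taxon3: 12/26 differ, p = 0.462, d = 0.717.
The smallest distance is between taxon1 and taxon3.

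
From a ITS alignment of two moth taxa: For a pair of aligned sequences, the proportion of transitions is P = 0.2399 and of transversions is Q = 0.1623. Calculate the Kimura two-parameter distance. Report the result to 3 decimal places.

Under the Kimura two-parameter model, d = −½ ln(1 − 2P − Q) − ¼ ln(1 − 2Q).
1 − 2P − Q = 0.3579, giving −½ ln(0.3579) = 0.513751.
1 − 2Q = 0.6754, giving −¼ ln(0.6754) = 0.098113.
d = 0.513751 + 0.098113 = 0.611864.

0.612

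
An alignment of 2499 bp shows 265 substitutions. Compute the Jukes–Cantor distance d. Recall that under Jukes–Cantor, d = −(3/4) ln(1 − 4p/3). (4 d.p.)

p = 265/2499 ≈ 0.106042.
d = −(3/4) ln(1 − 4p/3) = −0.75 ln(1 − 0.141389) = −0.75 ln(0.858611)
  = −0.75 × (-0.152439) = 0.114329 substitutions/site.

0.1143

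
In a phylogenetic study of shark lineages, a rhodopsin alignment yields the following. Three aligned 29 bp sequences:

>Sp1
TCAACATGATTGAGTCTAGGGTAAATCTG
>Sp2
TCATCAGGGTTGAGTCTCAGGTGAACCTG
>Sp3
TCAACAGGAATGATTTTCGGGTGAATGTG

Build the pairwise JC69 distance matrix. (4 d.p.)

Sp1–Sp2: 7/29 sites differ → p ≈ 0.241379, d = −0.75 ln(1 − 0.321839) = 0.291278 ≈ 0.2913.
Sp1–Sp3: 7/29 sites differ → p ≈ 0.241379, d = −0.75 ln(1 − 0.321839) = 0.291278 ≈ 0.2913.
Sp2–Sp3: 8/29 sites differ → p ≈ 0.275862, d = −0.75 ln(1 − 0.367816) = 0.343931 ≈ 0.3439.

d(Sp1,Sp2) = 0.2913, d(Sp1,Sp3) = 0.2913, d(Sp2,Sp3) = 0.3439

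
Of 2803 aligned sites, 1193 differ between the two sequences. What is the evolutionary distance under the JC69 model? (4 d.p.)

0.6286

p = 1193/2803 ≈ 0.425615.
d = −(3/4) ln(1 − 4p/3) = −0.75 ln(1 − 0.567487) = −0.75 ln(0.432513)
  = −0.75 × (-0.838143) = 0.628607 substitutions/site.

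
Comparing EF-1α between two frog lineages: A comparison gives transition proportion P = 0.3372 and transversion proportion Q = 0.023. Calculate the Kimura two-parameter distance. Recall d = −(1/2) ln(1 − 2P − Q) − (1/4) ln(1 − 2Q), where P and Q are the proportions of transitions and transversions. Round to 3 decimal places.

Under the Kimura two-parameter model, d = −½ ln(1 − 2P − Q) − ¼ ln(1 − 2Q).
1 − 2P − Q = 0.3026, giving −½ ln(0.3026) = 0.597672.
1 − 2Q = 0.954, giving −¼ ln(0.954) = 0.011773.
d = 0.597672 + 0.011773 = 0.609445.

0.609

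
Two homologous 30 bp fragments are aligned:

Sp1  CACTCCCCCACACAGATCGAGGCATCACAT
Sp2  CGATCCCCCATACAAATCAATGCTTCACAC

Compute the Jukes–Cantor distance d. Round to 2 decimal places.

The sequences differ at 8 of 30 sites (2, 3, 11, 15, 19, 21, 24, 30), so p = 8/30 ≈ 0.266667.
d = −(3/4) ln(1 − 4p/3) = −0.75 ln(1 − 0.355556) = −0.75 ln(0.644444)
  = −0.75 × (-0.439367) = 0.329525 substitutions/site.

0.33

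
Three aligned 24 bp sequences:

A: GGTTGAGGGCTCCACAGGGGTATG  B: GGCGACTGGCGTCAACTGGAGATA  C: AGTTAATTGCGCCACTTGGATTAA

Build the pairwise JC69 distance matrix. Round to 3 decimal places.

A–B: 13/24 sites differ → p ≈ 0.541667, d = −0.75 ln(1 − 0.722223) = 0.960702 ≈ 0.961.
A–C: 11/24 sites differ → p ≈ 0.458333, d = −0.75 ln(1 − 0.611111) = 0.708346 ≈ 0.708.
B–C: 11/24 sites differ → p ≈ 0.458333, d = −0.75 ln(1 − 0.611111) = 0.708346 ≈ 0.708.

d(A,B) = 0.961, d(A,C) = 0.708, d(B,C) = 0.708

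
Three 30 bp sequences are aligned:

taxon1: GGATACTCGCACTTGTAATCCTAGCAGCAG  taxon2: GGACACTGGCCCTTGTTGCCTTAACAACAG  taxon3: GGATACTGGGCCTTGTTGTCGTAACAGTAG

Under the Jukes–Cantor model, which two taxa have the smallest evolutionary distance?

taxon1–taxon2: 9/30 differ, p = 0.300, d = 0.383.
taxon1–taxon3: 8/30 differ, p = 0.267, d = 0.330.
taxon2–taxon3: 6/30 differ, p = 0.200, d = 0.233.
The smallest distance is between taxon2 and taxon3.

taxon2 and taxon3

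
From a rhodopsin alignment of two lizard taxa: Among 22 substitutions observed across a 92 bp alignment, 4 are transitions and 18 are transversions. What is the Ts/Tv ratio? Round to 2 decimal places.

0.22

R = 4/18 = 0.222222… ≈ 0.22 (to 2 d.p.).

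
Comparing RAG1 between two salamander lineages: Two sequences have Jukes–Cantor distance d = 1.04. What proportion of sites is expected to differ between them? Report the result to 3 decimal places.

p = (3/4)(1 − e^(−4d/3)) = 0.75 × (1 − e^(-1.386667)) = 0.75 × (1 − 0.249907) = 0.562570.

0.563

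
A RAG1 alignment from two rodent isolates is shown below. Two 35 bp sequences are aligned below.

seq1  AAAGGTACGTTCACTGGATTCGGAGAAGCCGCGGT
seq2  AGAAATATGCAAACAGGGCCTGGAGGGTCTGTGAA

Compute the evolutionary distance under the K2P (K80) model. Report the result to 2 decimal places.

Of 35 sites, 14 differences are transitions and 5 are transversions, so P = 14/35 = 0.4 and Q = 5/35 ≈ 0.142857.
Under the Kimura two-parameter model, d = −½ ln(1 − 2P − Q) − ¼ ln(1 − 2Q).
1 − 2P − Q = 0.057143, giving −½ ln(0.057143) = 1.431099.
1 − 2Q = 0.714286, giving −¼ ln(0.714286) = 0.084118.
d = 1.431099 + 0.084118 = 1.515217.

1.52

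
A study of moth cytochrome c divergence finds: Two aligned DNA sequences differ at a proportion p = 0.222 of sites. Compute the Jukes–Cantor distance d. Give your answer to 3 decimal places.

d = −(3/4) ln(1 − 4p/3) = −0.75 ln(1 − 0.296) = −0.75 ln(0.704)
  = −0.75 × (-0.350977) = 0.263233 substitutions/site.

0.263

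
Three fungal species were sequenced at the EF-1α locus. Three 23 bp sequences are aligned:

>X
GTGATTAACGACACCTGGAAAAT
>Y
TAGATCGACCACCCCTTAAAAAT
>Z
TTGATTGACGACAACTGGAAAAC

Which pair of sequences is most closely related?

X–Y: 8/23 differ, p = 0.348, d = 0.467.
X–Z: 4/23 differ, p = 0.174, d = 0.198.
Y–Z: 8/23 differ, p = 0.348, d = 0.467.
The smallest distance is between X and Z.

X and Z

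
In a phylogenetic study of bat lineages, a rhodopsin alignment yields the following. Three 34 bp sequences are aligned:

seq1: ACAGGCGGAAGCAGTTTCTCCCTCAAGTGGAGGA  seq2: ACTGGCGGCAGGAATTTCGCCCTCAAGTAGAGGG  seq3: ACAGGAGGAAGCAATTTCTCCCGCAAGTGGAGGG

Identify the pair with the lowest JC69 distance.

seq1 and seq3

seq1–seq2: 7/34 differ, p = 0.206, d = 0.241.
seq1–seq3: 4/34 differ, p = 0.118, d = 0.128.
seq2–seq3: 7/34 differ, p = 0.206, d = 0.241.
The smallest distance is between seq1 and seq3.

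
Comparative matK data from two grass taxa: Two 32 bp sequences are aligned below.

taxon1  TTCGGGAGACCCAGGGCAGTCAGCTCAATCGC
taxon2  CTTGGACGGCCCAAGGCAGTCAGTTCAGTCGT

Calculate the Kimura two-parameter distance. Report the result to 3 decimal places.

0.395

Of 32 sites, 8 differences are transitions and 1 are transversions, so P = 8/32 = 0.25 and Q = 1/32 = 0.03125.
Under the Kimura two-parameter model, d = −½ ln(1 − 2P − Q) − ¼ ln(1 − 2Q).
1 − 2P − Q = 0.46875, giving −½ ln(0.46875) = 0.378843.
1 − 2Q = 0.9375, giving −¼ ln(0.9375) = 0.016135.
d = 0.378843 + 0.016135 = 0.394978.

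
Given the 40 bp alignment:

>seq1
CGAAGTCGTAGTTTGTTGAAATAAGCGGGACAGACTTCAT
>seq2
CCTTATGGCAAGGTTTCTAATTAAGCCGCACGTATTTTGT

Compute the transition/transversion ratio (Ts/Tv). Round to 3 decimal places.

Transitions are A↔G and C↔T; transversions are all other mismatches.
Transitions: 8. Transversions: 12.
R = 8/12 = 0.666666… ≈ 0.667 (to 3 d.p.).

0.667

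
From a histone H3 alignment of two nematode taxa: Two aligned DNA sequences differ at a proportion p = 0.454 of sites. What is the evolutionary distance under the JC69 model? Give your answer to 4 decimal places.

d = −(3/4) ln(1 − 4p/3) = −0.75 ln(1 − 0.605333) = −0.75 ln(0.394667)
  = −0.75 × (-0.929713) = 0.697285 substitutions/site.

0.6973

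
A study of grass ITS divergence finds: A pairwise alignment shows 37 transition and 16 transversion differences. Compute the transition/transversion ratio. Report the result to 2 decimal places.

R = 37/16 = 2.3125 ≈ 2.31 (to 2 d.p.).

2.31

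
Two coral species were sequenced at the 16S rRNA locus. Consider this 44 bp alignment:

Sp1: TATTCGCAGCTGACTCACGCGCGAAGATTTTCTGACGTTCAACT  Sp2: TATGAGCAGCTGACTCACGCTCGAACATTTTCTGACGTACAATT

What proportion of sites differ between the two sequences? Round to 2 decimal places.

0.14

The sequences differ at 6 of 44 positions (sites 4, 5, 21, 26, 39, 43).
p = 6/44 = 0.136363… ≈ 0.14 (to 2 d.p.).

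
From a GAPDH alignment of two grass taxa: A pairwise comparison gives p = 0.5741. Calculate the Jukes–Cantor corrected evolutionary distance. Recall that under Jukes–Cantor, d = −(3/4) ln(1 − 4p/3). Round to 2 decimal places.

d = −(3/4) ln(1 − 4p/3) = −0.75 ln(1 − 0.765467) = −0.75 ln(0.234533)
  = −0.75 × (-1.450159) = 1.087619 substitutions/site.

1.09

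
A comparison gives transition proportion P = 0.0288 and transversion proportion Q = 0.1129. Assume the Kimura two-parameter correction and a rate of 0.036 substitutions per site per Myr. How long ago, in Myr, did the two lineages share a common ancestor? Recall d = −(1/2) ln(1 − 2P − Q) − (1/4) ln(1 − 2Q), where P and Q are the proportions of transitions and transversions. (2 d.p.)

2.19

Under the Kimura two-parameter model, d = −½ ln(1 − 2P − Q) − ¼ ln(1 − 2Q).
1 − 2P − Q = 0.8295, giving −½ ln(0.8295) = 0.093466.
1 − 2Q = 0.7742, giving −¼ ln(0.7742) = 0.063981.
d = 0.093466 + 0.063981 = 0.157447.
Under a molecular clock d = 2μt, so t = d/(2μ) = 0.157447 / (2 × 0.036) = 2.19 Myr.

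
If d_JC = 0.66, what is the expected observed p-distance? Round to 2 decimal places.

0.44

p = (3/4)(1 − e^(−4d/3)) = 0.75 × (1 − e^(-0.88)) = 0.75 × (1 − 0.414783) = 0.438913.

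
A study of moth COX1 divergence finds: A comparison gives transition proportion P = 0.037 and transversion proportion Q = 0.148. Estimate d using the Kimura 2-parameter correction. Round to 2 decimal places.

0.21

Under the Kimura two-parameter model, d = −½ ln(1 − 2P − Q) − ¼ ln(1 − 2Q).
1 − 2P − Q = 0.778, giving −½ ln(0.778) = 0.125514.
1 − 2Q = 0.704, giving −¼ ln(0.704) = 0.087744.
d = 0.125514 + 0.087744 = 0.213258.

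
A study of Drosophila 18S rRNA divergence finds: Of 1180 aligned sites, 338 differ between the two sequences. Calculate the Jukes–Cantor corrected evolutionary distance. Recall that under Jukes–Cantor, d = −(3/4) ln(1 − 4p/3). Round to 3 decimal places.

0.361

p = 338/1180 ≈ 0.286441.
d = −(3/4) ln(1 − 4p/3) = −0.75 ln(1 − 0.381921) = −0.75 ln(0.618079)
  = −0.75 × (-0.481139) = 0.360854 substitutions/site.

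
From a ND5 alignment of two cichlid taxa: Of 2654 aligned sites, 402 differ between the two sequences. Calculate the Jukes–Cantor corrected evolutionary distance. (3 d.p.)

0.169

p = 402/2654 ≈ 0.151469.
d = −(3/4) ln(1 − 4p/3) = −0.75 ln(1 − 0.201959) = −0.75 ln(0.798041)
  = −0.75 × (-0.225595) = 0.169196 substitutions/site.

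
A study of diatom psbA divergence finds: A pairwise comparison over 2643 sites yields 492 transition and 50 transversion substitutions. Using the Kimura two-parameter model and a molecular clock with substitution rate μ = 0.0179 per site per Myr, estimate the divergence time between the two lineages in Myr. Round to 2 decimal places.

P = 492/2643 ≈ 0.186152 and Q = 50/2643 ≈ 0.018918.
Under the Kimura two-parameter model, d = −½ ln(1 − 2P − Q) − ¼ ln(1 − 2Q).
1 − 2P − Q = 0.608778, giving −½ ln(0.608778) = 0.248151.
1 − 2Q = 0.962164, giving −¼ ln(0.962164) = 0.009643.
d = 0.248151 + 0.009643 = 0.257794.
Under a molecular clock d = 2μt, so t = d/(2μ) = 0.257794 / (2 × 0.0179) = 7.20 Myr.

7.20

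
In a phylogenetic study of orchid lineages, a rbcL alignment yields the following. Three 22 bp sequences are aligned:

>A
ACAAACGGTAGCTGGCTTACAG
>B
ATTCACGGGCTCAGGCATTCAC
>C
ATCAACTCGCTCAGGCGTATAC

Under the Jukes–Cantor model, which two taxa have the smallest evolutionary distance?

B and C

A–B: 10/22 differ, p = 0.455, d = 0.699.
A–C: 11/22 differ, p = 0.500, d = 0.824.
B–C: 7/22 differ, p = 0.318, d = 0.414.
The smallest distance is between B and C.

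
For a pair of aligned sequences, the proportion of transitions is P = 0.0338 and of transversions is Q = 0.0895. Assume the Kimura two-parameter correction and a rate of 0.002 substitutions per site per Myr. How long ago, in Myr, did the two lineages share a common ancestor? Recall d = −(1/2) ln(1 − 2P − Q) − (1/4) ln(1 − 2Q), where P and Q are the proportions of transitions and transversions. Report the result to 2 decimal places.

Under the Kimura two-parameter model, d = −½ ln(1 − 2P − Q) − ¼ ln(1 − 2Q).
1 − 2P − Q = 0.8429, giving −½ ln(0.8429) = 0.085453.
1 − 2Q = 0.821, giving −¼ ln(0.821) = 0.049308.
d = 0.085453 + 0.049308 = 0.134761.
Under a molecular clock d = 2μt, so t = d/(2μ) = 0.134761 / (2 × 0.002) = 33.69 Myr.

33.69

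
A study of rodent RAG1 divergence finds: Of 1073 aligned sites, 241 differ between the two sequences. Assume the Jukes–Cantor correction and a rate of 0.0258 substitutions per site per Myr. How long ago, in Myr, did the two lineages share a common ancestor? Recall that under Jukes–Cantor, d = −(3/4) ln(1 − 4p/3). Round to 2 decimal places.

p = 241/1073 ≈ 0.224604.
d = −(3/4) ln(1 − 4p/3) = −0.75 ln(1 − 0.299472) = −0.75 ln(0.700528)
  = −0.75 × (-0.355921) = 0.266941 substitutions/site.
Under a molecular clock d = 2μt, so t = d/(2μ) = 0.266941 / (2 × 0.0258) = 5.17 Myr.

5.17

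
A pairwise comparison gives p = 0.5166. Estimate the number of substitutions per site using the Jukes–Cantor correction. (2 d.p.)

d = −(3/4) ln(1 − 4p/3) = −0.75 ln(1 − 0.6888) = −0.75 ln(0.3112)
  = −0.75 × (-1.167319) = 0.875489 substitutions/site.

0.88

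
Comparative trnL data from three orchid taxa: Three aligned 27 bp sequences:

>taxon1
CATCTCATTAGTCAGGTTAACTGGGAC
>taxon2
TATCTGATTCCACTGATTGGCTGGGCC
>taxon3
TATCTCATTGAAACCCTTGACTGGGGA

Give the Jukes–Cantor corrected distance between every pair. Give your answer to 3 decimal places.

taxon1–taxon2: 10/27 sites differ → p ≈ 0.37037, d = −0.75 ln(1 − 0.493827) = 0.510658 ≈ 0.511.
taxon1–taxon3: 11/27 sites differ → p ≈ 0.407407, d = −0.75 ln(1 − 0.543209) = 0.587647 ≈ 0.588.
taxon2–taxon3: 10/27 sites differ → p ≈ 0.37037, d = −0.75 ln(1 − 0.493827) = 0.510658 ≈ 0.511.

d(taxon1,taxon2) = 0.511, d(taxon1,taxon3) = 0.588, d(taxon2,taxon3) = 0.511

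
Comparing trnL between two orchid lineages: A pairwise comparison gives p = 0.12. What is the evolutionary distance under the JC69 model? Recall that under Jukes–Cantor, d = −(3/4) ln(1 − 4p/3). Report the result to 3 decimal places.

0.131

d = −(3/4) ln(1 − 4p/3) = −0.75 ln(1 − 0.16) = −0.75 ln(0.84)
  = −0.75 × (-0.174353) = 0.130765 substitutions/site.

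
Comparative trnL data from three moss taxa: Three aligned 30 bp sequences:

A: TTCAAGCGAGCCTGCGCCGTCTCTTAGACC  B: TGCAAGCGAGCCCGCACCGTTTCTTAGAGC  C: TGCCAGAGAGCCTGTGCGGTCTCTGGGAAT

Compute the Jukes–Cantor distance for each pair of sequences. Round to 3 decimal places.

A–B: 5/30 sites differ → p ≈ 0.166667, d = −0.75 ln(1 − 0.222223) = 0.188487 ≈ 0.188.
A–C: 9/30 sites differ → p = 0.3, d = −0.75 ln(1 − 0.4) = 0.383119 ≈ 0.383.
B–C: 11/30 sites differ → p ≈ 0.366667, d = −0.75 ln(1 − 0.488889) = 0.503376 ≈ 0.503.

d(A,B) = 0.188, d(A,C) = 0.383, d(B,C) = 0.503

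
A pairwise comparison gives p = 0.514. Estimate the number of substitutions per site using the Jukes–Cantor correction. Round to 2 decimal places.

d = −(3/4) ln(1 − 4p/3) = −0.75 ln(1 − 0.685333) = −0.75 ln(0.314667)
  = −0.75 × (-1.156240) = 0.867180 substitutions/site.

0.87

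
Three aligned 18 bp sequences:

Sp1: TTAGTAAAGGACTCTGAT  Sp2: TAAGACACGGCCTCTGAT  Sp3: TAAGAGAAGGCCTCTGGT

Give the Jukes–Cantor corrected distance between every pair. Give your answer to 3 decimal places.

d(Sp1,Sp2) = 0.347, d(Sp1,Sp3) = 0.347, d(Sp2,Sp3) = 0.188

Sp1–Sp2: 5/18 sites differ → p ≈ 0.277778, d = −0.75 ln(1 − 0.370371) = 0.346968 ≈ 0.347.
Sp1–Sp3: 5/18 sites differ → p ≈ 0.277778, d = −0.75 ln(1 − 0.370371) = 0.346968 ≈ 0.347.
Sp2–Sp3: 3/18 sites differ → p ≈ 0.166667, d = −0.75 ln(1 − 0.222223) = 0.188487 ≈ 0.188.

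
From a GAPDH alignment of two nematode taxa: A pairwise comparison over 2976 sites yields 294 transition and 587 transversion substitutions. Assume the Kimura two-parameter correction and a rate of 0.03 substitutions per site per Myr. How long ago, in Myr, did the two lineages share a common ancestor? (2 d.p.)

P = 294/2976 ≈ 0.09879 and Q = 587/2976 ≈ 0.197245.
Under the Kimura two-parameter model, d = −½ ln(1 − 2P − Q) − ¼ ln(1 − 2Q).
1 − 2P − Q = 0.605175, giving −½ ln(0.605175) = 0.251119.
1 − 2Q = 0.60551, giving −¼ ln(0.60551) = 0.125421.
d = 0.251119 + 0.125421 = 0.376540.
Under a molecular clock d = 2μt, so t = d/(2μ) = 0.376540 / (2 × 0.03) = 6.28 Myr.

6.28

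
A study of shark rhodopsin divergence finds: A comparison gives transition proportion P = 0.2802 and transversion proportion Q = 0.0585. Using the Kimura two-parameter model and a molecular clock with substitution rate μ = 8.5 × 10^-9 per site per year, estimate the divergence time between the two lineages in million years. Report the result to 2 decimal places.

30.20

Under the Kimura two-parameter model, d = −½ ln(1 − 2P − Q) − ¼ ln(1 − 2Q).
1 − 2P − Q = 0.3811, giving −½ ln(0.3811) = 0.482347.
1 − 2Q = 0.883, giving −¼ ln(0.883) = 0.031108.
d = 0.482347 + 0.031108 = 0.513455.
Under a molecular clock d = 2μt, so t = d/(2μ) = 0.513455 / (2 × 8.5 × 10^-9) = 30.20 million years.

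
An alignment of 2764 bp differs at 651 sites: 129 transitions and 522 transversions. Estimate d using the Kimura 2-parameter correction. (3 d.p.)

P = 129/2764 ≈ 0.046671 and Q = 522/2764 ≈ 0.188857.
Under the Kimura two-parameter model, d = −½ ln(1 − 2P − Q) − ¼ ln(1 − 2Q).
1 − 2P − Q = 0.717801, giving −½ ln(0.717801) = 0.165781.
1 − 2Q = 0.622286, giving −¼ ln(0.622286) = 0.118589.
d = 0.165781 + 0.118589 = 0.284370.

0.284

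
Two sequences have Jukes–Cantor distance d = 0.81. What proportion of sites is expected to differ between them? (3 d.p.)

p = (3/4)(1 − e^(−4d/3)) = 0.75 × (1 − e^(-1.08)) = 0.75 × (1 − 0.339596) = 0.495303.

0.495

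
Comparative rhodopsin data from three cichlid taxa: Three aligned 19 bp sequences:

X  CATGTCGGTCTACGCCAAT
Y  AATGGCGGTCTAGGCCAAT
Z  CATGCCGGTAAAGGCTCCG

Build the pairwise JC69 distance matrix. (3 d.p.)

d(X,Y) = 0.177, d(X,Z) = 0.618, d(Y,Z) = 0.618

X–Y: 3/19 sites differ → p ≈ 0.157895, d = −0.75 ln(1 − 0.210527) = 0.177292 ≈ 0.177.
X–Z: 8/19 sites differ → p ≈ 0.421053, d = −0.75 ln(1 − 0.561404) = 0.618132 ≈ 0.618.
Y–Z: 8/19 sites differ → p ≈ 0.421053, d = −0.75 ln(1 − 0.561404) = 0.618132 ≈ 0.618.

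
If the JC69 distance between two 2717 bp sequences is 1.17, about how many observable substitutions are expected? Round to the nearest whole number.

1610

Invert JC69: p = (3/4)(1 − e^(−4d/3)) = 0.75 × (1 − e^(-1.56)) = 0.75 × (1 − 0.210136) = 0.592398.
Expected differing sites = pL ≈ 0.592398 × 2717 = 1609.545366 ≈ 1610.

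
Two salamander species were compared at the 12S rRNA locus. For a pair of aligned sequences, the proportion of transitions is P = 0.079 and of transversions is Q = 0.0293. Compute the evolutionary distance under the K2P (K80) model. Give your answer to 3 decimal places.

0.119

Under the Kimura two-parameter model, d = −½ ln(1 − 2P − Q) − ¼ ln(1 − 2Q).
1 − 2P − Q = 0.8127, giving −½ ln(0.8127) = 0.103697.
1 − 2Q = 0.9414, giving −¼ ln(0.9414) = 0.015097.
d = 0.103697 + 0.015097 = 0.118794.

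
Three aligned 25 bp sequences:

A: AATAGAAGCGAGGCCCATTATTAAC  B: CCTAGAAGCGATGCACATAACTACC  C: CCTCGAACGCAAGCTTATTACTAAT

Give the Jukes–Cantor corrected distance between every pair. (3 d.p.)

A–B: 7/25 sites differ → p = 0.28, d = −0.75 ln(1 − 0.373333) = 0.350505 ≈ 0.351.
A–C: 11/25 sites differ → p = 0.44, d = −0.75 ln(1 − 0.586667) = 0.662626 ≈ 0.663.
B–C: 10/25 sites differ → p = 0.4, d = −0.75 ln(1 − 0.533333) = 0.571605 ≈ 0.572.

d(A,B) = 0.351, d(A,C) = 0.663, d(B,C) = 0.572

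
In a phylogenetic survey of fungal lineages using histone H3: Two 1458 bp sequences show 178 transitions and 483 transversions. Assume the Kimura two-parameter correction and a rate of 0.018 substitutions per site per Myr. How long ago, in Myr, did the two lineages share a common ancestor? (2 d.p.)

19.44

P = 178/1458 ≈ 0.122085 and Q = 483/1458 ≈ 0.331276.
Under the Kimura two-parameter model, d = −½ ln(1 − 2P − Q) − ¼ ln(1 − 2Q).
1 − 2P − Q = 0.424554, giving −½ ln(0.424554) = 0.428358.
1 − 2Q = 0.337448, giving −¼ ln(0.337448) = 0.271586.
d = 0.428358 + 0.271586 = 0.699944.
Under a molecular clock d = 2μt, so t = d/(2μ) = 0.699944 / (2 × 0.018) = 19.44 Myr.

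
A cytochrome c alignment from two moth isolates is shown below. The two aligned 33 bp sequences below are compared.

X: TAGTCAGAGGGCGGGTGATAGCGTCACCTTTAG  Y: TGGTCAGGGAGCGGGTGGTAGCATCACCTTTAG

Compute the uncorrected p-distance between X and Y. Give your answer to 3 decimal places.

0.152

The sequences differ at 5 of 33 positions (sites 2, 8, 10, 18, 23).
p = 5/33 = 0.151515… ≈ 0.152 (to 3 d.p.).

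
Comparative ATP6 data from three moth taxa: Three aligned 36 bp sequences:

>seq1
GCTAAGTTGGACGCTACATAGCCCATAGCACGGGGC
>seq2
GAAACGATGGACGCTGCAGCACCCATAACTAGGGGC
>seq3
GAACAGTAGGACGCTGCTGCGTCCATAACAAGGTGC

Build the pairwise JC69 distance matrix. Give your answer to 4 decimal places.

seq1–seq2: 11/36 sites differ → p ≈ 0.305556, d = −0.75 ln(1 − 0.407408) = 0.392437 ≈ 0.3924.
seq1–seq3: 12/36 sites differ → p ≈ 0.333333, d = −0.75 ln(1 − 0.444444) = 0.440839 ≈ 0.4408.
seq2–seq3: 9/36 sites differ → p = 0.25, d = −0.75 ln(1 − 0.333333) = 0.304098 ≈ 0.3041.

d(seq1,seq2) = 0.3924, d(seq1,seq3) = 0.4408, d(seq2,seq3) = 0.3041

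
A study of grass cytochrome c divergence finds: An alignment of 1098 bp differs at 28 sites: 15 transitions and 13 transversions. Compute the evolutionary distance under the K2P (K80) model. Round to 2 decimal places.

P = 15/1098 ≈ 0.013661 and Q = 13/1098 ≈ 0.01184.
Under the Kimura two-parameter model, d = −½ ln(1 − 2P − Q) − ¼ ln(1 − 2Q).
1 − 2P − Q = 0.960838, giving −½ ln(0.960838) = 0.019975.
1 − 2Q = 0.97632, giving −¼ ln(0.97632) = 0.005991.
d = 0.019975 + 0.005991 = 0.025966.

0.03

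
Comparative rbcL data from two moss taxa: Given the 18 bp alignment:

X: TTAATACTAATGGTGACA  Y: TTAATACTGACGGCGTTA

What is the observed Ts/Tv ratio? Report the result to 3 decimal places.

Transitions are A↔G and C↔T; transversions are all other mismatches.
Transitions: 4. Transversions: 1.
R = 4/1 = 4.000.

4.000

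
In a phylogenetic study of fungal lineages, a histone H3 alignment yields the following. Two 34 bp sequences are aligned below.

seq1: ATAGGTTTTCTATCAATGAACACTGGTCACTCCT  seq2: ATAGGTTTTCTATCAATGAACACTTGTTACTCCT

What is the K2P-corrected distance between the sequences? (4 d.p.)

0.0613

Of 34 sites, 1 differences are transitions and 1 are transversions, so P = 1/34 ≈ 0.029412 and Q = 1/34 ≈ 0.029412.
Under the Kimura two-parameter model, d = −½ ln(1 − 2P − Q) − ¼ ln(1 − 2Q).
1 − 2P − Q = 0.911764, giving −½ ln(0.911764) = 0.046187.
1 − 2Q = 0.941176, giving −¼ ln(0.941176) = 0.015156.
d = 0.046187 + 0.015156 = 0.061343.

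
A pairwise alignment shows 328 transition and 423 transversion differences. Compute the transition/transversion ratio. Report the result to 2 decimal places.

R = 328/423 = 0.775413… ≈ 0.78 (to 2 d.p.).

0.78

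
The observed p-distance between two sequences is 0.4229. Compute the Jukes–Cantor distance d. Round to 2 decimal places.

d = −(3/4) ln(1 − 4p/3) = −0.75 ln(1 − 0.563867) = −0.75 ln(0.436133)
  = −0.75 × (-0.829808) = 0.622356 substitutions/site.

0.62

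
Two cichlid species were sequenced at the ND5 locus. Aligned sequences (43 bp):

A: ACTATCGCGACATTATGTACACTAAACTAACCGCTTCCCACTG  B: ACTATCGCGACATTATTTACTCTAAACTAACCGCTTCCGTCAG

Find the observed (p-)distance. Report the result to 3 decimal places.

The sequences differ at 5 of 43 positions (sites 17, 21, 39, 40, 42).
p = 5/43 = 0.116279… ≈ 0.116 (to 3 d.p.).

0.116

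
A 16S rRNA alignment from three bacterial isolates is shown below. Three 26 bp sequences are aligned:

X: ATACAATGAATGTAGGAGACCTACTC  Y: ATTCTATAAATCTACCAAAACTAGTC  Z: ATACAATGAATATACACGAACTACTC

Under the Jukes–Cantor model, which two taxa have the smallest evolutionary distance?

X–Y: 9/26 differ, p = 0.346, d = 0.464.
X–Z: 5/26 differ, p = 0.192, d = 0.222.
Y–Z: 8/26 differ, p = 0.308, d = 0.396.
The smallest distance is between X and Z.

X and Z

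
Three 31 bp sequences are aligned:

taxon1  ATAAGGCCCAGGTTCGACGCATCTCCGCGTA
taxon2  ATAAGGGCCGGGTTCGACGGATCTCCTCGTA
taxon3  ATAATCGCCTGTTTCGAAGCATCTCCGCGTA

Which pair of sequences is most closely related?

taxon1–taxon2: 4/31 differ, p = 0.129, d = 0.142.
taxon1–taxon3: 6/31 differ, p = 0.194, d = 0.224.
taxon2–taxon3: 7/31 differ, p = 0.226, d = 0.269.
The smallest distance is between taxon1 and taxon2.

taxon1 and taxon2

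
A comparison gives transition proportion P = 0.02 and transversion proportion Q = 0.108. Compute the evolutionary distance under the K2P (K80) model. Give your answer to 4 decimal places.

0.1409

Under the Kimura two-parameter model, d = −½ ln(1 − 2P − Q) − ¼ ln(1 − 2Q).
1 − 2P − Q = 0.852, giving −½ ln(0.852) = 0.080084.
1 − 2Q = 0.784, giving −¼ ln(0.784) = 0.060837.
d = 0.080084 + 0.060837 = 0.140921.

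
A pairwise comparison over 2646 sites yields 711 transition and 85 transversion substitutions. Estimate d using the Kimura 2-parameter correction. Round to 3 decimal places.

0.438

P = 711/2646 ≈ 0.268707 and Q = 85/2646 ≈ 0.032124.
Under the Kimura two-parameter model, d = −½ ln(1 − 2P − Q) − ¼ ln(1 − 2Q).
1 − 2P − Q = 0.430462, giving −½ ln(0.430462) = 0.421448.
1 − 2Q = 0.935752, giving −¼ ln(0.935752) = 0.016601.
d = 0.421448 + 0.016601 = 0.438049.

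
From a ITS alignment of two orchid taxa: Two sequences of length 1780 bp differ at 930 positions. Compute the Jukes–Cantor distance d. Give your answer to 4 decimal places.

p = 930/1780 ≈ 0.522472.
d = −(3/4) ln(1 − 4p/3) = −0.75 ln(1 − 0.696629) = −0.75 ln(0.303371)
  = −0.75 × (-1.192799) = 0.894599 substitutions/site.

0.8946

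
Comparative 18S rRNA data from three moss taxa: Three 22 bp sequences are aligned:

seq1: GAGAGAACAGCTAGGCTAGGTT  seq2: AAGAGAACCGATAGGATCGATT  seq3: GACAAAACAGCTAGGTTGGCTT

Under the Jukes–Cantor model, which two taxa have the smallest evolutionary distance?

seq1–seq2: 6/22 differ, p = 0.273, d = 0.339.
seq1–seq3: 5/22 differ, p = 0.227, d = 0.271.
seq2–seq3: 8/22 differ, p = 0.364, d = 0.497.
The smallest distance is between seq1 and seq3.

seq1 and seq3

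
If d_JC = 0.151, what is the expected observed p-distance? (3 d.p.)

0.137

p = (3/4)(1 − e^(−4d/3)) = 0.75 × (1 − e^(-0.201333)) = 0.75 × (1 − 0.817640) = 0.136770.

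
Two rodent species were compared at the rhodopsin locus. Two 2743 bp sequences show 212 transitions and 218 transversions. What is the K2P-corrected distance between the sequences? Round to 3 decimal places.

P = 212/2743 ≈ 0.077288 and Q = 218/2743 ≈ 0.079475.
Under the Kimura two-parameter model, d = −½ ln(1 − 2P − Q) − ¼ ln(1 − 2Q).
1 − 2P − Q = 0.765949, giving −½ ln(0.765949) = 0.133320.
1 − 2Q = 0.84105, giving −¼ ln(0.84105) = 0.043276.
d = 0.133320 + 0.043276 = 0.176596.

0.177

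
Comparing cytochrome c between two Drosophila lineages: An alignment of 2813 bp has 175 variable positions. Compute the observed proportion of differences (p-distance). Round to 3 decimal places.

p = 175/2813 = 0.062211… ≈ 0.062 (to 3 d.p.).

0.062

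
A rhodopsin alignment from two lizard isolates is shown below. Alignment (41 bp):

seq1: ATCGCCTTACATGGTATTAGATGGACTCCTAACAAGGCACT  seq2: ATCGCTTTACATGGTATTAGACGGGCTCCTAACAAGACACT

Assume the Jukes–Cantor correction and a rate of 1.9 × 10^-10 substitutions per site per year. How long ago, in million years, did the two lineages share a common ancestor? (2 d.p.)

The sequences differ at 4 of 41 sites (6, 22, 25, 37), so p = 4/41 ≈ 0.097561.
d = −(3/4) ln(1 − 4p/3) = −0.75 ln(1 − 0.130081) = −0.75 ln(0.869919)
  = −0.75 × (-0.139355) = 0.104516 substitutions/site.
Under a molecular clock d = 2μt, so t = d/(2μ) = 0.104516 / (2 × 1.9 × 10^-10) = 275.04 million years.

275.04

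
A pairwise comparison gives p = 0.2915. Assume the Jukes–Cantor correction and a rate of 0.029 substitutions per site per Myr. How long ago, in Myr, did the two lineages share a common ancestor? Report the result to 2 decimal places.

d = −(3/4) ln(1 − 4p/3) = −0.75 ln(1 − 0.388667) = −0.75 ln(0.611333)
  = −0.75 × (-0.492113) = 0.369085 substitutions/site.
Under a molecular clock d = 2μt, so t = d/(2μ) = 0.369085 / (2 × 0.029) = 6.36 Myr.

6.36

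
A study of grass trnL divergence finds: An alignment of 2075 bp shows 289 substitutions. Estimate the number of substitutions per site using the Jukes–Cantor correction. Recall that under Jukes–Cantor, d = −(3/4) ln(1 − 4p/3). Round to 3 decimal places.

0.154

p = 289/2075 ≈ 0.139277.
d = −(3/4) ln(1 − 4p/3) = −0.75 ln(1 − 0.185703) = −0.75 ln(0.814297)
  = −0.75 × (-0.205430) = 0.154073 substitutions/site.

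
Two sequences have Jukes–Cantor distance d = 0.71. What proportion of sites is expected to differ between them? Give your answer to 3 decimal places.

0.459

p = (3/4)(1 − e^(−4d/3)) = 0.75 × (1 − e^(-0.946667)) = 0.75 × (1 − 0.388032) = 0.458976.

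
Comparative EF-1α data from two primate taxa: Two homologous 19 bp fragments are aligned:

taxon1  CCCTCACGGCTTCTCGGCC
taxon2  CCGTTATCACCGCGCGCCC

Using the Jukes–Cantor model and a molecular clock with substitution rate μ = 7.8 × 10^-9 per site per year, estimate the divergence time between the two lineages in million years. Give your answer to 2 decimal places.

48.01

The sequences differ at 9 of 19 sites (3, 5, 7, 8, 9, 11, 12, 14, 17), so p = 9/19 ≈ 0.473684.
d = −(3/4) ln(1 − 4p/3) = −0.75 ln(1 − 0.631579) = −0.75 ln(0.368421)
  = −0.75 × (-0.998529) = 0.748897 substitutions/site.
Under a molecular clock d = 2μt, so t = d/(2μ) = 0.748897 / (2 × 7.8 × 10^-9) = 48.01 million years.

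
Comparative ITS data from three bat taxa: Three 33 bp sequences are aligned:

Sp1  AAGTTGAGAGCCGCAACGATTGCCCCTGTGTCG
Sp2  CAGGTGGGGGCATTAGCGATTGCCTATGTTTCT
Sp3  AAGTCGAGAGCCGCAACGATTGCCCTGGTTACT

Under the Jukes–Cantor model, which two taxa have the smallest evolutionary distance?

Sp1 and Sp3

Sp1–Sp2: 12/33 differ, p = 0.364, d = 0.497.
Sp1–Sp3: 6/33 differ, p = 0.182, d = 0.208.
Sp2–Sp3: 13/33 differ, p = 0.394, d = 0.559.
The smallest distance is between Sp1 and Sp3.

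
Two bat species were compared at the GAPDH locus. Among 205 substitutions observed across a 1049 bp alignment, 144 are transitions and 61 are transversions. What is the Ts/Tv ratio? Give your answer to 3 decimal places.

2.361

R = 144/61 = 2.360655… ≈ 2.361 (to 3 d.p.).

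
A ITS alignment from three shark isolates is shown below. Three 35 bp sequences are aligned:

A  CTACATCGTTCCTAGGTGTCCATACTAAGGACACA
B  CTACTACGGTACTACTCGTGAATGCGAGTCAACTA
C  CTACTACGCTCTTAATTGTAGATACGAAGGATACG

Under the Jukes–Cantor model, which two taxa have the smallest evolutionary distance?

A and C

A–B: 17/35 differ, p = 0.486, d = 0.782.
A–C: 11/35 differ, p = 0.314, d = 0.407.
B–C: 15/35 differ, p = 0.429, d = 0.635.
The smallest distance is between A and C.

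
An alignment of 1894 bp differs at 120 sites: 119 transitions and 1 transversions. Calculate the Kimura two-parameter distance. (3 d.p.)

P = 119/1894 ≈ 0.06283 and Q = 1/1894 ≈ 0.000528.
Under the Kimura two-parameter model, d = −½ ln(1 − 2P − Q) − ¼ ln(1 − 2Q).
1 − 2P − Q = 0.873812, giving −½ ln(0.873812) = 0.067445.
1 − 2Q = 0.998944, giving −¼ ln(0.998944) = 0.000264.
d = 0.067445 + 0.000264 = 0.067709.

0.068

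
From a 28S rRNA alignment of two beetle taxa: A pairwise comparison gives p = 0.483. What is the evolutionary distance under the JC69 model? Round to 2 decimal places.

0.77

d = −(3/4) ln(1 − 4p/3) = −0.75 ln(1 − 0.644) = −0.75 ln(0.356)
  = −0.75 × (-1.032825) = 0.774619 substitutions/site.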